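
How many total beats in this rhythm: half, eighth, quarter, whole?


Step by step:
Beat values:
  half = 2 beats
  eighth = 0.5 beats
  quarter = 1 beat
  whole = 4 beats
Sum = 2 + 0.5 + 1 + 4
= 7.5 beats


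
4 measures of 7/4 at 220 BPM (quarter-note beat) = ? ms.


Step by step:
Quarter-note beat duration = 60000 / 220 ms
Beats per measure (7/4) = 7
One measure = 7 × 60000 / 220 = 420000 / 220 ms
4 measures = 4 × 420000 / 220 = 1680000 / 220
= 7636.4 ms


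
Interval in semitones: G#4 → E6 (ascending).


Solution.
Absolute semitone position = octave×12 + chromatic position
G#4: 4×12 + 8 = 56
E6: 6×12 + 4 = 76
Difference = 76 - 56 = 20
= 20 semitones


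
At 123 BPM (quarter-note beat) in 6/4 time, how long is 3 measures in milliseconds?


Let's work it out.
Quarter-note beat duration = 60000 / 123 ms
Beats per measure (6/4) = 6
One measure = 6 × 60000 / 123 = 360000 / 123 ms
3 measures = 3 × 360000 / 123 = 1080000 / 123
= 8780.5 ms


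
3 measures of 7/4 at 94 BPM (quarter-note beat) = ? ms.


Step by step:
Quarter-note beat duration = 60000 / 94 ms
Beats per measure (7/4) = 7
One measure = 7 × 60000 / 94 = 420000 / 94 ms
3 measures = 3 × 420000 / 94 = 1260000 / 94
= 13404.3 ms


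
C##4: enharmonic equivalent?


Enharmonic notes sound the same pitch but are spelled with different letter names
C## and D name the same pitch class
= D4


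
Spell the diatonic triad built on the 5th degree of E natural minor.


Let's work it out.
E natural minor scale: E F# G A B C D
Diatonic triad on degree 5 stacks scale notes 5, 7, 2: B D F#
B→D = 3 semitones; B→F# = 7 semitones → minor triad
= B D F# (minor)


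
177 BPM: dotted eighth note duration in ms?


One quarter-note beat = 60000 / BPM = 60000 / 177 ms
Dotted eighth note = 3/4 × quarter note
Duration = 3/4 × 60000 / 177 = 45000 / 177
= 254.2 ms


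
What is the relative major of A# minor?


The relative major shares the key signature and is a minor 3rd above the minor tonic
A minor 3rd above A# is C#
→ relative major of A# minor is C# major
= C# major


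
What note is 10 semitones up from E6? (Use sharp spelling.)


Step by step:
E6: chromatic position 4 in octave 6 → absolute = 6×12 + 4 = 76
Transpose up 10: 76 + 10 = 86
86 = 7×12 + 2 → D in octave 7
Result = D7


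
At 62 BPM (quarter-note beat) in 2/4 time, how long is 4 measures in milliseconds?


Quarter-note beat duration = 60000 / 62 ms
Beats per measure (2/4) = 2
One measure = 2 × 60000 / 62 = 120000 / 62 ms
4 measures = 4 × 120000 / 62 = 480000 / 62
= 7741.9 ms


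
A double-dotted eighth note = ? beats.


Working:
Base eighth note = 1/2 beats
Dot 1 adds half the previous value: +1/4
Dot 2 adds half the previous value: +1/8
One double-dotted eighth = 1/2 + 1/4 + 1/8 = 7/8
= 7/8 beats


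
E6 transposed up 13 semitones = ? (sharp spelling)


Reasoning:
E6: chromatic position 4 in octave 6 → absolute = 6×12 + 4 = 76
Transpose up 13: 76 + 13 = 89
89 = 7×12 + 5 → F in octave 7
Result = F7


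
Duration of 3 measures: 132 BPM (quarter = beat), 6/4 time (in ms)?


Working:
Quarter-note beat duration = 60000 / 132 ms
Beats per measure (6/4) = 6
One measure = 6 × 60000 / 132 = 360000 / 132 ms
3 measures = 3 × 360000 / 132 = 1080000 / 132
= 8181.8 ms


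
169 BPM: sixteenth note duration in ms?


Step by step:
One quarter-note beat = 60000 / BPM = 60000 / 169 ms
Sixteenth note = 1/4 × quarter note
Duration = 1/4 × 60000 / 169 = 15000 / 169
= 88.8 ms


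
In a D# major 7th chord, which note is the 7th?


Let's work it out.
Major 7th chord = root + major 3rd + perfect 5th + major 7th
Seventh chords stack in thirds, so the letter names are D-F-A-C
Root: D#
Major 3rd above D#: F##
Perfect 5th above D#: A#
Major 7th above D#: C##
The 7th = C##


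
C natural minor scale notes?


Step by step:
Natural minor scale pattern: W-H-W-W-H-W-W (2-1-2-2-1-2-2 semitones)
Starting from C:
  C + 2 semitones → D
  D + 1 semitone → Eb
  Eb + 2 semitones → F
  F + 2 semitones → G
  G + 1 semitone → Ab
  Ab + 2 semitones → Bb
  Bb + 2 semitones → C
Scale = C D Eb F G Ab Bb


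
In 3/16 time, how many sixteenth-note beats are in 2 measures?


Time signature 3/16: the bottom number 16 means the sixteenth note gets one count
The top number 3 means 3 sixteenth-note beats per measure
Total = 3 × 2 measures
= 6 sixteenth-note beats


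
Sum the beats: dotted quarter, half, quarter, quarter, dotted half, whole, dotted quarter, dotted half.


Let's work it out.
Beat values:
  dotted quarter = 1.5 beats
  half = 2 beats
  quarter = 1 beat
  quarter = 1 beat
  dotted half = 3 beats
  whole = 4 beats
  dotted quarter = 1.5 beats
  dotted half = 3 beats
Sum = 1.5 + 2 + 1 + 1 + 3 + 4 + 1.5 + 3
= 17 beats


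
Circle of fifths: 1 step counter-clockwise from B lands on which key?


Solution.
Each counter-clockwise step moves down a perfect 5th (= up a perfect 4th)
From B: B → E
= E


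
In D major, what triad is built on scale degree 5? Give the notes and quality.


Let's work it out.
D major scale: D E F# G A B C#
Diatonic triad on degree 5 stacks scale notes 5, 7, 2: A C# E
A→C# = 4 semitones; A→E = 7 semitones → major triad
= A C# E (major)


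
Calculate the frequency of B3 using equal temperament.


f = 440 × 2^(n/12) where n = semitones from A4
B3: -10 semitones from A4
f = 440 × 2^(-10/12)
f = 246.94 Hz


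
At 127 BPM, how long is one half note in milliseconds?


Reasoning:
One quarter-note beat = 60000 / BPM = 60000 / 127 ms
Half note = 2 × quarter note
Duration = 2 × 60000 / 127 = 120000 / 127
= 944.9 ms


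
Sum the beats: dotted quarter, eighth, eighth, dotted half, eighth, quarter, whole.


Beat values:
  dotted quarter = 1.5 beats
  eighth = 0.5 beats
  eighth = 0.5 beats
  dotted half = 3 beats
  eighth = 0.5 beats
  quarter = 1 beat
  whole = 4 beats
Sum = 1.5 + 0.5 + 0.5 + 3 + 0.5 + 1 + 4
= 11 beats


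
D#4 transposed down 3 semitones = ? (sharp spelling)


Step by step:
D#4: chromatic position 3 in octave 4 → absolute = 4×12 + 3 = 51
Transpose down 3: 51 - 3 = 48
48 = 4×12 + 0 → C in octave 4
Result = C4


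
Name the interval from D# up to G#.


Reasoning:
Letter names: D → G spans 4 letter names → a 4th
Semitones: D# → G# = 5 half-steps
A 4th of 5 semitones is a perfect 4th
= perfect 4th


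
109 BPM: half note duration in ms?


One quarter-note beat = 60000 / BPM = 60000 / 109 ms
Half note = 2 × quarter note
Duration = 2 × 60000 / 109 = 120000 / 109
= 1100.9 ms


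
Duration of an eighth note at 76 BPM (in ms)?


One quarter-note beat = 60000 / BPM = 60000 / 76 ms
Eighth note = 1/2 × quarter note
Duration = 1/2 × 60000 / 76 = 30000 / 76
= 394.7 ms


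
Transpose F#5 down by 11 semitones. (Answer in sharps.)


Solution.
F#5: chromatic position 6 in octave 5 → absolute = 5×12 + 6 = 66
Transpose down 11: 66 - 11 = 55
55 = 4×12 + 7 → G in octave 4
Result = G4


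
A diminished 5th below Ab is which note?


Let's work it out.
A 5th spans 5 letter names, so from A we land on D
A diminished 5th = 6 semitones below Ab
Spell D at that pitch: D
= D


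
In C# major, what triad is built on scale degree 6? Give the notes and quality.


Let's work it out.
C# major scale: C# D# E# F# G# A# B#
Diatonic triad on degree 6 stacks scale notes 6, 1, 3: A# C# E#
A#→C# = 3 semitones; A#→E# = 7 semitones → minor triad
= A# C# E# (minor)


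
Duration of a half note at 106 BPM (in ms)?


One quarter-note beat = 60000 / BPM = 60000 / 106 ms
Half note = 2 × quarter note
Duration = 2 × 60000 / 106 = 120000 / 106
= 1132.1 ms


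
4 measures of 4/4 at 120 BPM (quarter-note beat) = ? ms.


Step by step:
Quarter-note beat duration = 60000 / 120 ms
Beats per measure (4/4) = 4
One measure = 4 × 60000 / 120 = 240000 / 120 ms
4 measures = 4 × 240000 / 120 = 960000 / 120
= 8000.0 ms


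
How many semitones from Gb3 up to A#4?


Working:
Absolute semitone position = octave×12 + chromatic position
Gb3: 3×12 + 6 = 42
A#4: 4×12 + 10 = 58
Difference = 58 - 42 = 16
= 16 semitones


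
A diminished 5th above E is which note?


Working:
A 5th spans 5 letter names, so from E we land on B
A diminished 5th = 6 semitones above E
Spell B at that pitch: Bb
= Bb


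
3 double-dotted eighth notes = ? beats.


Solution.
Base eighth note = 1/2 beats
Dot 1 adds half the previous value: +1/4
Dot 2 adds half the previous value: +1/8
One double-dotted eighth = 1/2 + 1/4 + 1/8 = 7/8
3 of them = 3 × 7/8 = 21/8
= 21/8 beats


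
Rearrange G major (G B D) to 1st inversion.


Reasoning:
Root position: G B D
1st inversion: move root up an octave
Bass note: B
Notes (bottom to top) = B D G


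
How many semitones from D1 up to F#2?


Let's work it out.
Absolute semitone position = octave×12 + chromatic position
D1: 1×12 + 2 = 14
F#2: 2×12 + 6 = 30
Difference = 30 - 14 = 16
= 16 semitones


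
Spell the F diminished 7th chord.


Step by step:
Diminished 7th chord = root + minor 3rd + diminished 5th + diminished 7th
Seventh chords stack in thirds, so the letter names are F-A-C-E
Root: F
Minor 3rd above F: Ab
Diminished 5th above F: Cb
Diminished 7th above F: Ebb
Chord = F Ab Cb Ebb


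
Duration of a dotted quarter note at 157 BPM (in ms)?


One quarter-note beat = 60000 / BPM = 60000 / 157 ms
Dotted quarter note = 3/2 × quarter note
Duration = 3/2 × 60000 / 157 = 90000 / 157
= 573.2 ms


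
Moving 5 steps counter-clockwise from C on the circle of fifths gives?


Step by step:
Each counter-clockwise step moves down a perfect 5th (= up a perfect 4th)
From C: C → F → Bb → Eb → Ab → Db
= Db


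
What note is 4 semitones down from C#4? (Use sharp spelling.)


Reasoning:
C#4: chromatic position 1 in octave 4 → absolute = 4×12 + 1 = 49
Transpose down 4: 49 - 4 = 45
45 = 3×12 + 9 → A in octave 3
Result = A3


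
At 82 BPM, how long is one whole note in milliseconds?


One quarter-note beat = 60000 / BPM = 60000 / 82 ms
Whole note = 4 × quarter note
Duration = 4 × 60000 / 82 = 240000 / 82
= 2926.8 ms


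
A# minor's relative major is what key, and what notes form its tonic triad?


Step by step:
The relative major shares the key signature and is a minor 3rd above the minor tonic
A minor 3rd above A# is C#
→ relative major of A# minor is C# major
Tonic triad of C# major = root + major 3rd + perfect 5th = C# E# G#
= C# major; triad = C# E# G#


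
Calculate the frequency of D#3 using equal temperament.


Solution.
f = 440 × 2^(n/12) where n = semitones from A4
D#3: -18 semitones from A4
f = 440 × 2^(-18/12)
f = 155.56 Hz


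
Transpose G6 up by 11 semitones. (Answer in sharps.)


Solution.
G6: chromatic position 7 in octave 6 → absolute = 6×12 + 7 = 79
Transpose up 11: 79 + 11 = 90
90 = 7×12 + 6 → F# in octave 7
Result = F#7


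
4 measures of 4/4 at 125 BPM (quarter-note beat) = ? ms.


Quarter-note beat duration = 60000 / 125 ms
Beats per measure (4/4) = 4
One measure = 4 × 60000 / 125 = 240000 / 125 ms
4 measures = 4 × 240000 / 125 = 960000 / 125
= 7680.0 ms


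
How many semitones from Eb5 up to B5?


Step by step:
Absolute semitone position = octave×12 + chromatic position
Eb5: 5×12 + 3 = 63
B5: 5×12 + 11 = 71
Difference = 71 - 63 = 8
= 8 semitones


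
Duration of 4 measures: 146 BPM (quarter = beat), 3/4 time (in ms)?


Step by step:
Quarter-note beat duration = 60000 / 146 ms
Beats per measure (3/4) = 3
One measure = 3 × 60000 / 146 = 180000 / 146 ms
4 measures = 4 × 180000 / 146 = 720000 / 146
= 4931.5 ms


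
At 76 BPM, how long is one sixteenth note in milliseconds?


One quarter-note beat = 60000 / BPM = 60000 / 76 ms
Sixteenth note = 1/4 × quarter note
Duration = 1/4 × 60000 / 76 = 15000 / 76
= 197.4 ms


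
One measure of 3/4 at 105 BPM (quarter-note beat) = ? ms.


Reasoning:
Quarter-note beat duration = 60000 / 105 ms
Beats per measure (3/4) = 3
One measure = 3 × 60000 / 105 = 180000 / 105 ms
= 1714.3 ms


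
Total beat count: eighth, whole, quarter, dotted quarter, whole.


Working:
Beat values:
  eighth = 0.5 beats
  whole = 4 beats
  quarter = 1 beat
  dotted quarter = 1.5 beats
  whole = 4 beats
Sum = 0.5 + 4 + 1 + 1.5 + 4
= 11 beats


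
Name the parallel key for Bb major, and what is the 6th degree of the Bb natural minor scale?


Solution.
Parallel keys share the same tonic but differ in mode
Bb major → parallel is Bb minor
Bb natural minor scale: Bb C Db Eb F Gb Ab
= Bb minor; 6th degree = Gb


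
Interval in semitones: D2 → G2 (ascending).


Let's work it out.
Absolute semitone position = octave×12 + chromatic position
D2: 2×12 + 2 = 26
G2: 2×12 + 7 = 31
Difference = 31 - 26 = 5
= 5 semitones


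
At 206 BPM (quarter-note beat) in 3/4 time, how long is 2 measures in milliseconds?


Working:
Quarter-note beat duration = 60000 / 206 ms
Beats per measure (3/4) = 3
One measure = 3 × 60000 / 206 = 180000 / 206 ms
2 measures = 2 × 180000 / 206 = 360000 / 206
= 1747.6 ms


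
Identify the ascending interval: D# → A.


Reasoning:
Letter names: D → A spans 5 letter names → a 5th
Semitones: D# → A = 6 half-steps
A 5th of 6 semitones is a diminished 5th
= diminished 5th


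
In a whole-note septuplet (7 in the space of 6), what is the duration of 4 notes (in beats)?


Solution.
Septuplet: 7 notes occupy the space of 6 whole notes
Space = 6 × 4 = 24 beats
Each septuplet note = 24 / 7 = 24/7 beats
4 notes = 4 × 24/7 = 96/7
= 96/7 beats


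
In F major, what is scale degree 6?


Let's work it out.
Major scale pattern: W-W-H-W-W-W-H (2-2-1-2-2-2-1 semitones)
Starting from F:
  F + 2 semitones → G
  G + 2 semitones → A
  A + 1 semitone → Bb
  Bb + 2 semitones → C
  C + 2 semitones → D
  D + 2 semitones → E
  E + 1 semitone → F
Scale: F G A Bb C D E
Degree 6 = D


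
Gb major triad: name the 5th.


Solution.
Major triad = root + major 3rd (4 semitones) + perfect 5th (7 semitones)
A triad on Gb stacks thirds, so the chord tones use letter names G-B-D
Root: Gb
Major 3rd above Gb: Bb
Perfect 5th above Gb: Db
The 5th = Db


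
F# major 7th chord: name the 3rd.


Let's work it out.
Major 7th chord = root + major 3rd + perfect 5th + major 7th
Seventh chords stack in thirds, so the letter names are F-A-C-E
Root: F#
Major 3rd above F#: A#
Perfect 5th above F#: C#
Major 7th above F#: E#
The 3rd = A#


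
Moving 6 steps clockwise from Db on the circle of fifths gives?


Step by step:
Each clockwise step on the circle of fifths moves up a perfect 5th
From Db: Db → Ab → Eb → Bb → F → C → G
= G


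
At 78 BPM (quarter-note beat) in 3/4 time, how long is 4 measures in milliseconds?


Quarter-note beat duration = 60000 / 78 ms
Beats per measure (3/4) = 3
One measure = 3 × 60000 / 78 = 180000 / 78 ms
4 measures = 4 × 180000 / 78 = 720000 / 78
= 9230.8 ms


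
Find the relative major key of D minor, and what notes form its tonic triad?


The relative major shares the key signature and is a minor 3rd above the minor tonic
A minor 3rd above D is F
→ relative major of D minor is F major
Tonic triad of F major = root + major 3rd + perfect 5th = F A C
= F major; triad = F A C


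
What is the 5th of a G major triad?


Major triad = root + major 3rd (4 semitones) + perfect 5th (7 semitones)
A triad on G stacks thirds, so the chord tones use letter names G-B-D
Root: G
Major 3rd above G: B
Perfect 5th above G: D
The 5th = D


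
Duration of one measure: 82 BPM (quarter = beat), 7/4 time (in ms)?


Quarter-note beat duration = 60000 / 82 ms
Beats per measure (7/4) = 7
One measure = 7 × 60000 / 82 = 420000 / 82 ms
= 5122.0 ms


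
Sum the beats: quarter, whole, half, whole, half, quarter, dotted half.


Let's work it out.
Beat values:
  quarter = 1 beat
  whole = 4 beats
  half = 2 beats
  whole = 4 beats
  half = 2 beats
  quarter = 1 beat
  dotted half = 3 beats
Sum = 1 + 4 + 2 + 4 + 2 + 1 + 3
= 17 beats


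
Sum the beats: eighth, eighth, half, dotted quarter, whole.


Beat values:
  eighth = 0.5 beats
  eighth = 0.5 beats
  half = 2 beats
  dotted quarter = 1.5 beats
  whole = 4 beats
Sum = 0.5 + 0.5 + 2 + 1.5 + 4
= 8.5 beats


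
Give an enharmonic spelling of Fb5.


Solution.
Enharmonic notes sound the same pitch but are spelled with different letter names
Fb and E name the same pitch class
= E5


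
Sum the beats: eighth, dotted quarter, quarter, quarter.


Reasoning:
Beat values:
  eighth = 0.5 beats
  dotted quarter = 1.5 beats
  quarter = 1 beat
  quarter = 1 beat
Sum = 0.5 + 1.5 + 1 + 1
= 4 beats


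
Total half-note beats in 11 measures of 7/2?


Step by step:
Time signature 7/2: the bottom number 2 means the half note gets one count
The top number 7 means 7 half-note beats per measure
Total = 7 × 11 measures
= 77 half-note beats


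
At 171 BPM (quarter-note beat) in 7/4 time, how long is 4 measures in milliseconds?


Working:
Quarter-note beat duration = 60000 / 171 ms
Beats per measure (7/4) = 7
One measure = 7 × 60000 / 171 = 420000 / 171 ms
4 measures = 4 × 420000 / 171 = 1680000 / 171
= 9824.6 ms


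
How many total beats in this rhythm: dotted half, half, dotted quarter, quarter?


Solution.
Beat values:
  dotted half = 3 beats
  half = 2 beats
  dotted quarter = 1.5 beats
  quarter = 1 beat
Sum = 3 + 2 + 1.5 + 1
= 7.5 beats


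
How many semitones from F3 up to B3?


Let's work it out.
Absolute semitone position = octave×12 + chromatic position
F3: 3×12 + 5 = 41
B3: 3×12 + 11 = 47
Difference = 47 - 41 = 6
= 6 semitones


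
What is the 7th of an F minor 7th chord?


Minor 7th chord = root + minor 3rd + perfect 5th + minor 7th
Seventh chords stack in thirds, so the letter names are F-A-C-E
Root: F
Minor 3rd above F: Ab
Perfect 5th above F: C
Minor 7th above F: Eb
The 7th = Eb


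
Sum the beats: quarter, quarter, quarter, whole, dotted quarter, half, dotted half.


Working:
Beat values:
  quarter = 1 beat
  quarter = 1 beat
  quarter = 1 beat
  whole = 4 beats
  dotted quarter = 1.5 beats
  half = 2 beats
  dotted half = 3 beats
Sum = 1 + 1 + 1 + 4 + 1.5 + 2 + 3
= 13.5 beats


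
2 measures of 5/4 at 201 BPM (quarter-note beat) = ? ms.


Step by step:
Quarter-note beat duration = 60000 / 201 ms
Beats per measure (5/4) = 5
One measure = 5 × 60000 / 201 = 300000 / 201 ms
2 measures = 2 × 300000 / 201 = 600000 / 201
= 2985.1 ms


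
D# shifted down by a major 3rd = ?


Working:
major 3rd: 3 letter names, 4 semitones
Letter: D - 2 → B
Pitch: D# - 4 semitones, spelled as a B → B
= B


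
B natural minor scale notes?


Natural minor scale pattern: W-H-W-W-H-W-W (2-1-2-2-1-2-2 semitones)
Starting from B:
  B + 2 semitones → C#
  C# + 1 semitone → D
  D + 2 semitones → E
  E + 2 semitones → F#
  F# + 1 semitone → G
  G + 2 semitones → A
  A + 2 semitones → B
Scale = B C# D E F# G A


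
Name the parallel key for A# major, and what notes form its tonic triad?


Solution.
Parallel keys share the same tonic but differ in mode
A# major → parallel is A# minor
Tonic triad of A# minor = A# C# E#
= A# minor; triad = A# C# E#


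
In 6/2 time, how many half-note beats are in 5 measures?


Working:
Time signature 6/2: the bottom number 2 means the half note gets one count
The top number 6 means 6 half-note beats per measure
Total = 6 × 5 measures
= 30 half-note beats


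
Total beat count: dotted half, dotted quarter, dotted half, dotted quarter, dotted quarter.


Reasoning:
Beat values:
  dotted half = 3 beats
  dotted quarter = 1.5 beats
  dotted half = 3 beats
  dotted quarter = 1.5 beats
  dotted quarter = 1.5 beats
Sum = 3 + 1.5 + 3 + 1.5 + 1.5
= 10.5 beats


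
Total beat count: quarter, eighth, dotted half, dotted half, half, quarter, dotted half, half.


Solution.
Beat values:
  quarter = 1 beat
  eighth = 0.5 beats
  dotted half = 3 beats
  dotted half = 3 beats
  half = 2 beats
  quarter = 1 beat
  dotted half = 3 beats
  half = 2 beats
Sum = 1 + 0.5 + 3 + 3 + 2 + 1 + 3 + 2
= 15.5 beats


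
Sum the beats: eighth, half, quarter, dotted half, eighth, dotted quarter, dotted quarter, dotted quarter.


Let's work it out.
Beat values:
  eighth = 0.5 beats
  half = 2 beats
  quarter = 1 beat
  dotted half = 3 beats
  eighth = 0.5 beats
  dotted quarter = 1.5 beats
  dotted quarter = 1.5 beats
  dotted quarter = 1.5 beats
Sum = 0.5 + 2 + 1 + 3 + 0.5 + 1.5 + 1.5 + 1.5
= 11.5 beats


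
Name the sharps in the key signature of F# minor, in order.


Step by step:
Sharp minor keys follow the circle of fifths: A(0), E(1), B(2), F#(3), C#(4), G#(5), D#(6), A#(7)
F# minor has 3 sharps
Order of sharps: F# C# G# D# A# E# B# → first 3: F#, C#, G#
= F#, C#, G#


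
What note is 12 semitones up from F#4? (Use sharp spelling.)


F#4: chromatic position 6 in octave 4 → absolute = 4×12 + 6 = 54
Transpose up 12: 54 + 12 = 66
66 = 5×12 + 6 → F# in octave 5
Result = F#5


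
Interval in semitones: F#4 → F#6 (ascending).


Reasoning:
Absolute semitone position = octave×12 + chromatic position
F#4: 4×12 + 6 = 54
F#6: 6×12 + 6 = 78
Difference = 78 - 54 = 24
= 24 semitones


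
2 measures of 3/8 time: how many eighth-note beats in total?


Step by step:
Time signature 3/8: the bottom number 8 means the eighth note gets one count
The top number 3 means 3 eighth-note beats per measure
Total = 3 × 2 measures
= 6 eighth-note beats


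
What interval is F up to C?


Working:
Letter names: F → C spans 5 letter names → a 5th
Semitones: F → C = 7 half-steps
A 5th of 7 semitones is a perfect 5th
= perfect 5th


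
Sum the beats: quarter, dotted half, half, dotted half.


Beat values:
  quarter = 1 beat
  dotted half = 3 beats
  half = 2 beats
  dotted half = 3 beats
Sum = 1 + 3 + 2 + 3
= 9 beats


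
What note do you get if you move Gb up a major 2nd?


major 2nd: 2 letter names, 2 semitones
Letter: G + 1 → A
Pitch: Gb + 2 semitones, spelled as an A → Ab
= Ab


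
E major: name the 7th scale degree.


Working:
Major scale pattern: W-W-H-W-W-W-H (2-2-1-2-2-2-1 semitones)
Starting from E:
  E + 2 semitones → F#
  F# + 2 semitones → G#
  G# + 1 semitone → A
  A + 2 semitones → B
  B + 2 semitones → C#
  C# + 2 semitones → D#
  D# + 1 semitone → E
Scale: E F# G# A B C# D#
Degree 7 = D#


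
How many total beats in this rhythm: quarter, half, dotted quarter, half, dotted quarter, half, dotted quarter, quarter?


Step by step:
Beat values:
  quarter = 1 beat
  half = 2 beats
  dotted quarter = 1.5 beats
  half = 2 beats
  dotted quarter = 1.5 beats
  half = 2 beats
  dotted quarter = 1.5 beats
  quarter = 1 beat
Sum = 1 + 2 + 1.5 + 2 + 1.5 + 2 + 1.5 + 1
= 12.5 beats


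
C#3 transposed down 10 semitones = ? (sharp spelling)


Solution.
C#3: chromatic position 1 in octave 3 → absolute = 3×12 + 1 = 37
Transpose down 10: 37 - 10 = 27
27 = 2×12 + 3 → D# in octave 2
Result = D#2


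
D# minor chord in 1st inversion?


Solution.
Root position: D# F# A#
1st inversion: move root up an octave
Bass note: F#
Notes (bottom to top) = F# A# D#


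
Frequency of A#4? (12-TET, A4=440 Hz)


Reasoning:
f = 440 × 2^(n/12) where n = semitones from A4
A#4: 1 semitones from A4
f = 440 × 2^(1/12)
f = 466.16 Hz


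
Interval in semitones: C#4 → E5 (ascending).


Let's work it out.
Absolute semitone position = octave×12 + chromatic position
C#4: 4×12 + 1 = 49
E5: 5×12 + 4 = 64
Difference = 64 - 49 = 15
= 15 semitones


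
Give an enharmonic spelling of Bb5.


Working:
Enharmonic notes sound the same pitch but are spelled with different letter names
Bb and A# name the same pitch class
= A#5


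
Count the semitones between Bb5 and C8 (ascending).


Absolute semitone position = octave×12 + chromatic position
Bb5: 5×12 + 10 = 70
C8: 8×12 + 0 = 96
Difference = 96 - 70 = 26
= 26 semitones


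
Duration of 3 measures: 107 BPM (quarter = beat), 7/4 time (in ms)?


Quarter-note beat duration = 60000 / 107 ms
Beats per measure (7/4) = 7
One measure = 7 × 60000 / 107 = 420000 / 107 ms
3 measures = 3 × 420000 / 107 = 1260000 / 107
= 11775.7 ms


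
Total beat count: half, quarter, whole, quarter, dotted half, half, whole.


Beat values:
  half = 2 beats
  quarter = 1 beat
  whole = 4 beats
  quarter = 1 beat
  dotted half = 3 beats
  half = 2 beats
  whole = 4 beats
Sum = 2 + 1 + 4 + 1 + 3 + 2 + 4
= 17 beats


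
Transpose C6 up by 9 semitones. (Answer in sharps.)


C6: chromatic position 0 in octave 6 → absolute = 6×12 + 0 = 72
Transpose up 9: 72 + 9 = 81
81 = 6×12 + 9 → A in octave 6
Result = A6


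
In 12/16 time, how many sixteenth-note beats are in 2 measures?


Solution.
Time signature 12/16: the bottom number 16 means the sixteenth note gets one count
The top number 12 means 12 sixteenth-note beats per measure
Total = 12 × 2 measures
= 24 sixteenth-note beats


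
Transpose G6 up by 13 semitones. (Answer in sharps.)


Step by step:
G6: chromatic position 7 in octave 6 → absolute = 6×12 + 7 = 79
Transpose up 13: 79 + 13 = 92
92 = 7×12 + 8 → G# in octave 7
Result = G#7


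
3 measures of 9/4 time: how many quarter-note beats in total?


Reasoning:
Time signature 9/4: the bottom number 4 means the quarter note gets one count
The top number 9 means 9 quarter-note beats per measure
Total = 9 × 3 measures
= 27 quarter-note beats


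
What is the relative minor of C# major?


Working:
The relative minor shares the major's key signature and starts on its 6th degree
6th degree = a major 6th above the tonic; a major 6th above C# is A#
→ relative minor of C# major is A# minor
= A# minor


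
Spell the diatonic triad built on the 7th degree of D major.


D major scale: D E F# G A B C#
Diatonic triad on degree 7 stacks scale notes 7, 2, 4: C# E G
C#→E = 3 semitones; C#→G = 6 semitones → diminished triad
= C# E G (diminished)


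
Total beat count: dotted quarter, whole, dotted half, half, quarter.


Solution.
Beat values:
  dotted quarter = 1.5 beats
  whole = 4 beats
  dotted half = 3 beats
  half = 2 beats
  quarter = 1 beat
Sum = 1.5 + 4 + 3 + 2 + 1
= 11.5 beats


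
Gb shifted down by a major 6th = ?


major 6th: 6 letter names, 9 semitones
Letter: G - 5 → B
Pitch: Gb - 9 semitones, spelled as a B → Bbb
= Bbb


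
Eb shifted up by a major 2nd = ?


Let's work it out.
major 2nd: 2 letter names, 2 semitones
Letter: E + 1 → F
Pitch: Eb + 2 semitones, spelled as an F → F
= F


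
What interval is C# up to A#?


Let's work it out.
Letter names: C → A spans 6 letter names → a 6th
Semitones: C# → A# = 9 half-steps
A 6th of 9 semitones is a major 6th
= major 6th


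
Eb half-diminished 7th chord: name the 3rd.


Step by step:
Half-diminished 7th chord = root + minor 3rd + diminished 5th + minor 7th
Seventh chords stack in thirds, so the letter names are E-G-B-D
Root: Eb
Minor 3rd above Eb: Gb
Diminished 5th above Eb: Bbb
Minor 7th above Eb: Db
The 3rd = Gb


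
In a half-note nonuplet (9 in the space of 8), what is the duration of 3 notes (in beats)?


Nonuplet: 9 notes occupy the space of 8 half notes
Space = 8 × 2 = 16 beats
Each nonuplet note = 16 / 9 = 16/9 beats
3 notes = 3 × 16/9 = 16/3
= 16/3 beats


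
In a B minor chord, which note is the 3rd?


Let's work it out.
Minor triad = root + minor 3rd (3 semitones) + perfect 5th (7 semitones)
A triad on B stacks thirds, so the chord tones use letter names B-D-F
Root: B
Minor 3rd above B: D
Perfect 5th above B: F#
The 3rd = D


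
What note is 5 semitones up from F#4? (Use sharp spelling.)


F#4: chromatic position 6 in octave 4 → absolute = 4×12 + 6 = 54
Transpose up 5: 54 + 5 = 59
59 = 4×12 + 11 → B in octave 4
Result = B4


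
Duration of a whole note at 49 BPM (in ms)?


One quarter-note beat = 60000 / BPM = 60000 / 49 ms
Whole note = 4 × quarter note
Duration = 4 × 60000 / 49 = 240000 / 49
= 4898.0 ms


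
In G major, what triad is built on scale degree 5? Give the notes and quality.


Step by step:
G major scale: G A B C D E F#
Diatonic triad on degree 5 stacks scale notes 5, 7, 2: D F# A
D→F# = 4 semitones; D→A = 7 semitones → major triad
= D F# A (major)


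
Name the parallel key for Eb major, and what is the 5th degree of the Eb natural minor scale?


Reasoning:
Parallel keys share the same tonic but differ in mode
Eb major → parallel is Eb minor
Eb natural minor scale: Eb F Gb Ab Bb Cb Db
= Eb minor; 5th degree = Bb


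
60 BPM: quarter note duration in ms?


Solution.
One quarter-note beat = 60000 / BPM = 60000 / 60 ms
Duration = 60000 / 60
= 1000.0 ms


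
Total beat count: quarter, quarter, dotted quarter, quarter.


Reasoning:
Beat values:
  quarter = 1 beat
  quarter = 1 beat
  dotted quarter = 1.5 beats
  quarter = 1 beat
Sum = 1 + 1 + 1.5 + 1
= 4.5 beats


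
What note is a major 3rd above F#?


Solution.
A 3rd spans 3 letter names, so from F we land on A
A major 3rd = 4 semitones above F#
Spell A at that pitch: A#
= A#


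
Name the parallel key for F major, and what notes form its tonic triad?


Let's work it out.
Parallel keys share the same tonic but differ in mode
F major → parallel is F minor
Tonic triad of F minor = F Ab C
= F minor; triad = F Ab C


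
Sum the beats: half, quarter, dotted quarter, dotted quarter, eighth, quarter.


Beat values:
  half = 2 beats
  quarter = 1 beat
  dotted quarter = 1.5 beats
  dotted quarter = 1.5 beats
  eighth = 0.5 beats
  quarter = 1 beat
Sum = 2 + 1 + 1.5 + 1.5 + 0.5 + 1
= 7.5 beats


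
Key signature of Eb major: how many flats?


Step by step:
Flat major keys: C(0), F(1), Bb(2), Eb(3), Ab(4), Db(5), Gb(6), Cb(7)
Eb major has 3 flats
Order of flats: Bb Eb Ab Db Gb Cb Fb → first 3: Bb, Eb, Ab
= 3 flats


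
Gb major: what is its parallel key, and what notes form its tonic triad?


Working:
Parallel keys share the same tonic but differ in mode
Gb major → parallel is Gb minor
Tonic triad of Gb minor = Gb Bbb Db
= Gb minor; triad = Gb Bbb Db


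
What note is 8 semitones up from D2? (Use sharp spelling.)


Reasoning:
D2: chromatic position 2 in octave 2 → absolute = 2×12 + 2 = 26
Transpose up 8: 26 + 8 = 34
34 = 2×12 + 10 → A# in octave 2
Result = A#2


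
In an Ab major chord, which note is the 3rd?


Let's work it out.
Major triad = root + major 3rd (4 semitones) + perfect 5th (7 semitones)
A triad on Ab stacks thirds, so the chord tones use letter names A-C-E
Root: Ab
Major 3rd above Ab: C
Perfect 5th above Ab: Eb
The 3rd = C


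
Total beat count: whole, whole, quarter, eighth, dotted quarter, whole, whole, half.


Beat values:
  whole = 4 beats
  whole = 4 beats
  quarter = 1 beat
  eighth = 0.5 beats
  dotted quarter = 1.5 beats
  whole = 4 beats
  whole = 4 beats
  half = 2 beats
Sum = 4 + 4 + 1 + 0.5 + 1.5 + 4 + 4 + 2
= 21 beats


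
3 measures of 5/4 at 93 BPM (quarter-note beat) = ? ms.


Quarter-note beat duration = 60000 / 93 ms
Beats per measure (5/4) = 5
One measure = 5 × 60000 / 93 = 300000 / 93 ms
3 measures = 3 × 300000 / 93 = 900000 / 93
= 9677.4 ms


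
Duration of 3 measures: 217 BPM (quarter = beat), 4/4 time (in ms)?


Working:
Quarter-note beat duration = 60000 / 217 ms
Beats per measure (4/4) = 4
One measure = 4 × 60000 / 217 = 240000 / 217 ms
3 measures = 3 × 240000 / 217 = 720000 / 217
= 3318.0 ms


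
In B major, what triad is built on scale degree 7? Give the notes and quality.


Let's work it out.
B major scale: B C# D# E F# G# A#
Diatonic triad on degree 7 stacks scale notes 7, 2, 4: A# C# E
A#→C# = 3 semitones; A#→E = 6 semitones → diminished triad
= A# C# E (diminished)


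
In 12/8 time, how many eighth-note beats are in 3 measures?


Solution.
Time signature 12/8: the bottom number 8 means the eighth note gets one count
The top number 12 means 12 eighth-note beats per measure
Total = 12 × 3 measures
= 36 eighth-note beats


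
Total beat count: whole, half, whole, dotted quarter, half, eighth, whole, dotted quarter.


Reasoning:
Beat values:
  whole = 4 beats
  half = 2 beats
  whole = 4 beats
  dotted quarter = 1.5 beats
  half = 2 beats
  eighth = 0.5 beats
  whole = 4 beats
  dotted quarter = 1.5 beats
Sum = 4 + 2 + 4 + 1.5 + 2 + 0.5 + 4 + 1.5
= 19.5 beats


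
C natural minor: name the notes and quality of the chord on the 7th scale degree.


C natural minor scale: C D Eb F G Ab Bb
Diatonic triad on degree 7 stacks scale notes 7, 2, 4: Bb D F
Bb→D = 4 semitones; Bb→F = 7 semitones → major triad
= Bb D F (major)


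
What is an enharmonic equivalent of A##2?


Reasoning:
Enharmonic notes sound the same pitch but are spelled with different letter names
A## and B name the same pitch class
= B2


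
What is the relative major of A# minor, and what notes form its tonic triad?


The relative major shares the key signature and is a minor 3rd above the minor tonic
A minor 3rd above A# is C#
→ relative major of A# minor is C# major
Tonic triad of C# major = root + major 3rd + perfect 5th = C# E# G#
= C# major; triad = C# E# G#


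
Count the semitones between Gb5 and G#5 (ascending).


Absolute semitone position = octave×12 + chromatic position
Gb5: 5×12 + 6 = 66
G#5: 5×12 + 8 = 68
Difference = 68 - 66 = 2
= 2 semitones


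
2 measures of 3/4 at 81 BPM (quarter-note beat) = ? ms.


Working:
Quarter-note beat duration = 60000 / 81 ms
Beats per measure (3/4) = 3
One measure = 3 × 60000 / 81 = 180000 / 81 ms
2 measures = 2 × 180000 / 81 = 360000 / 81
= 4444.4 ms


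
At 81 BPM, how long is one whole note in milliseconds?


Solution.
One quarter-note beat = 60000 / BPM = 60000 / 81 ms
Whole note = 4 × quarter note
Duration = 4 × 60000 / 81 = 240000 / 81
= 2963.0 ms


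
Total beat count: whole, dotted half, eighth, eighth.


Working:
Beat values:
  whole = 4 beats
  dotted half = 3 beats
  eighth = 0.5 beats
  eighth = 0.5 beats
Sum = 4 + 3 + 0.5 + 0.5
= 8 beats


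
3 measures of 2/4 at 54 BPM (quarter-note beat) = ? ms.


Step by step:
Quarter-note beat duration = 60000 / 54 ms
Beats per measure (2/4) = 2
One measure = 2 × 60000 / 54 = 120000 / 54 ms
3 measures = 3 × 120000 / 54 = 360000 / 54
= 6666.7 ms


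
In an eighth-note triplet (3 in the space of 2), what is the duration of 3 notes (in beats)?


Triplet: 3 notes occupy the space of 2 eighth notes
Space = 2 × 1/2 = 1 beat
Each triplet note = 1 / 3 = 1/3 beats
3 notes = 3 × 1/3 = 1
= 1 beat


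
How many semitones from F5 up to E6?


Absolute semitone position = octave×12 + chromatic position
F5: 5×12 + 5 = 65
E6: 6×12 + 4 = 76
Difference = 76 - 65 = 11
= 11 semitones


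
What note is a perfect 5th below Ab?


Working:
A 5th spans 5 letter names, so from A we land on D
A perfect 5th = 7 semitones below Ab
Spell D at that pitch: Db
= Db


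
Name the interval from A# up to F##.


Working:
Letter names: A → F spans 6 letter names → a 6th
Semitones: A# → F## = 9 half-steps
A 6th of 9 semitones is a major 6th
= major 6th


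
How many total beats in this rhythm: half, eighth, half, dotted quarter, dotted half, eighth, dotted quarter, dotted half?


Step by step:
Beat values:
  half = 2 beats
  eighth = 0.5 beats
  half = 2 beats
  dotted quarter = 1.5 beats
  dotted half = 3 beats
  eighth = 0.5 beats
  dotted quarter = 1.5 beats
  dotted half = 3 beats
Sum = 2 + 0.5 + 2 + 1.5 + 3 + 0.5 + 1.5 + 3
= 14 beats


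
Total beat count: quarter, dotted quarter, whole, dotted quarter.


Reasoning:
Beat values:
  quarter = 1 beat
  dotted quarter = 1.5 beats
  whole = 4 beats
  dotted quarter = 1.5 beats
Sum = 1 + 1.5 + 4 + 1.5
= 8 beats


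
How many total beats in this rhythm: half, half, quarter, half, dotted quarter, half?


Beat values:
  half = 2 beats
  half = 2 beats
  quarter = 1 beat
  half = 2 beats
  dotted quarter = 1.5 beats
  half = 2 beats
Sum = 2 + 2 + 1 + 2 + 1.5 + 2
= 10.5 beats


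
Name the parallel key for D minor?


Let's work it out.
Parallel keys share the same tonic but differ in mode
D minor → parallel is D major
= D major


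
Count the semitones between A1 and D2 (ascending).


Solution.
Absolute semitone position = octave×12 + chromatic position
A1: 1×12 + 9 = 21
D2: 2×12 + 2 = 26
Difference = 26 - 21 = 5
= 5 semitones


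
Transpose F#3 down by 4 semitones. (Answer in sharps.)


Reasoning:
F#3: chromatic position 6 in octave 3 → absolute = 3×12 + 6 = 42
Transpose down 4: 42 - 4 = 38
38 = 3×12 + 2 → D in octave 3
Result = D3


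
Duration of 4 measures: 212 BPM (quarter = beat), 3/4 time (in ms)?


Solution.
Quarter-note beat duration = 60000 / 212 ms
Beats per measure (3/4) = 3
One measure = 3 × 60000 / 212 = 180000 / 212 ms
4 measures = 4 × 180000 / 212 = 720000 / 212
= 3396.2 ms


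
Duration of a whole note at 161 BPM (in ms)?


Step by step:
One quarter-note beat = 60000 / BPM = 60000 / 161 ms
Whole note = 4 × quarter note
Duration = 4 × 60000 / 161 = 240000 / 161
= 1490.7 ms


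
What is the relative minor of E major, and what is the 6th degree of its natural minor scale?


Reasoning:
The relative minor shares the major's key signature and starts on its 6th degree
6th degree = a major 6th above the tonic; a major 6th above E is C#
→ relative minor of E major is C# minor
C# natural minor scale: C# D# E F# G# A B
= C# minor; 6th degree = A


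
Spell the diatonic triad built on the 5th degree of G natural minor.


Let's work it out.
G natural minor scale: G A Bb C D Eb F
Diatonic triad on degree 5 stacks scale notes 5, 7, 2: D F A
D→F = 3 semitones; D→A = 7 semitones → minor triad
= D F A (minor)


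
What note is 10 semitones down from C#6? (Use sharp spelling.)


C#6: chromatic position 1 in octave 6 → absolute = 6×12 + 1 = 73
Transpose down 10: 73 - 10 = 63
63 = 5×12 + 3 → D# in octave 5
Result = D#5


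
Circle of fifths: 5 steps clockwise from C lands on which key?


Reasoning:
Each clockwise step on the circle of fifths moves up a perfect 5th
From C: C → G → D → A → E → B
= B


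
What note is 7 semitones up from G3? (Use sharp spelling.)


Reasoning:
G3: chromatic position 7 in octave 3 → absolute = 3×12 + 7 = 43
Transpose up 7: 43 + 7 = 50
50 = 4×12 + 2 → D in octave 4
Result = D4


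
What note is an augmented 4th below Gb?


Solution.
A 4th spans 4 letter names, so from G we land on D
An augmented 4th = 6 semitones below Gb
Spell D at that pitch: Dbb
= Dbb


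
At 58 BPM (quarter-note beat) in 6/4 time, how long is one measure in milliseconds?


Working:
Quarter-note beat duration = 60000 / 58 ms
Beats per measure (6/4) = 6
One measure = 6 × 60000 / 58 = 360000 / 58 ms
= 6206.9 ms


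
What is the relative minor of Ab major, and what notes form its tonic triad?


Let's work it out.
The relative minor shares the major's key signature and starts on its 6th degree
6th degree = a major 6th above the tonic; a major 6th above Ab is F
→ relative minor of Ab major is F minor
Tonic triad of F minor = root + minor 3rd + perfect 5th = F Ab C
= F minor; triad = F Ab C


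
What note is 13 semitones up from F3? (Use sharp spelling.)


F3: chromatic position 5 in octave 3 → absolute = 3×12 + 5 = 41
Transpose up 13: 41 + 13 = 54
54 = 4×12 + 6 → F# in octave 4
Result = F#4


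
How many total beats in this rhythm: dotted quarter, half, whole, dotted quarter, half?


Working:
Beat values:
  dotted quarter = 1.5 beats
  half = 2 beats
  whole = 4 beats
  dotted quarter = 1.5 beats
  half = 2 beats
Sum = 1.5 + 2 + 4 + 1.5 + 2
= 11 beats


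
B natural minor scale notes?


Reasoning:
Natural minor scale pattern: W-H-W-W-H-W-W (2-1-2-2-1-2-2 semitones)
Starting from B:
  B + 2 semitones → C#
  C# + 1 semitone → D
  D + 2 semitones → E
  E + 2 semitones → F#
  F# + 1 semitone → G
  G + 2 semitones → A
  A + 2 semitones → B
Scale = B C# D E F# G A
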